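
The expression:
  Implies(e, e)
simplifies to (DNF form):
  True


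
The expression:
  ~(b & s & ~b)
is always true.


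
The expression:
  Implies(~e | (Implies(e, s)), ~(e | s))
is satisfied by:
  {s: False}


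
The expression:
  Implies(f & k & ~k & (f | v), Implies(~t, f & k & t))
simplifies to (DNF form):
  True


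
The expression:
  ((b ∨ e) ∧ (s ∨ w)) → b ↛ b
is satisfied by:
  {w: False, b: False, s: False, e: False}
  {e: True, w: False, b: False, s: False}
  {s: True, w: False, b: False, e: False}
  {b: True, e: False, w: False, s: False}
  {e: True, b: True, w: False, s: False}
  {w: True, e: False, b: False, s: False}
  {s: True, w: True, e: False, b: False}


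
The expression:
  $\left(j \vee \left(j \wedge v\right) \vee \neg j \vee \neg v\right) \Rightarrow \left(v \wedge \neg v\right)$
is never true.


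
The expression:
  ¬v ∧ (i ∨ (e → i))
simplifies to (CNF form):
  ¬v ∧ (i ∨ ¬e)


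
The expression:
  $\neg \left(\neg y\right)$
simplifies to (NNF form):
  $y$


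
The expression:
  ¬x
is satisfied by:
  {x: False}


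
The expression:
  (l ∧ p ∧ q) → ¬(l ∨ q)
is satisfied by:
  {l: False, q: False, p: False}
  {p: True, l: False, q: False}
  {q: True, l: False, p: False}
  {p: True, q: True, l: False}
  {l: True, p: False, q: False}
  {p: True, l: True, q: False}
  {q: True, l: True, p: False}


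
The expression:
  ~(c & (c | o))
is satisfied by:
  {c: False}


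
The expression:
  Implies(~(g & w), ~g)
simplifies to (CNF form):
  w | ~g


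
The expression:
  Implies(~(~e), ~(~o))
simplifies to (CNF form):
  o | ~e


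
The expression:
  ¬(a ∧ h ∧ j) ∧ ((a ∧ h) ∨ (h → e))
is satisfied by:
  {e: True, a: False, h: False, j: False}
  {e: False, a: False, h: False, j: False}
  {j: True, e: True, a: False, h: False}
  {j: True, e: False, a: False, h: False}
  {e: True, a: True, j: False, h: False}
  {a: True, j: False, h: False, e: False}
  {j: True, e: True, a: True, h: False}
  {j: True, a: True, e: False, h: False}
  {e: True, h: True, j: False, a: False}
  {j: True, e: True, h: True, a: False}
  {e: True, h: True, a: True, j: False}
  {h: True, a: True, j: False, e: False}


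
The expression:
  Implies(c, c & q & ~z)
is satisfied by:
  {q: True, c: False, z: False}
  {q: False, c: False, z: False}
  {z: True, q: True, c: False}
  {z: True, q: False, c: False}
  {c: True, q: True, z: False}


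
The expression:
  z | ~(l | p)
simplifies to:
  z | (~l & ~p)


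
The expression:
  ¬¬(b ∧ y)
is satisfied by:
  {b: True, y: True}


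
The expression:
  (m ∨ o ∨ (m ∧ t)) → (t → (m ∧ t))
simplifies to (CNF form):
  m ∨ ¬o ∨ ¬t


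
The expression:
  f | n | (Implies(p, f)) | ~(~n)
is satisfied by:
  {n: True, f: True, p: False}
  {n: True, p: False, f: False}
  {f: True, p: False, n: False}
  {f: False, p: False, n: False}
  {n: True, f: True, p: True}
  {n: True, p: True, f: False}
  {f: True, p: True, n: False}


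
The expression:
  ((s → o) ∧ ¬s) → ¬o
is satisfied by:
  {s: True, o: False}
  {o: False, s: False}
  {o: True, s: True}


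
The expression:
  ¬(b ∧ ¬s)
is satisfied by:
  {s: True, b: False}
  {b: False, s: False}
  {b: True, s: True}


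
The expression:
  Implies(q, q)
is always true.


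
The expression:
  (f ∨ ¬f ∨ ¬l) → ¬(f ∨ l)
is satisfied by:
  {l: False, f: False}


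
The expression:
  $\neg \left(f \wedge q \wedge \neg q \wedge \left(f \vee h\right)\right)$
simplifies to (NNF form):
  $\text{True}$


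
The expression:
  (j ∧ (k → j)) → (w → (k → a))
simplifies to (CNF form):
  a ∨ ¬j ∨ ¬k ∨ ¬w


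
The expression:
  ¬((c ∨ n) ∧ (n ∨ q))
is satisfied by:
  {n: False, c: False, q: False}
  {q: True, n: False, c: False}
  {c: True, n: False, q: False}


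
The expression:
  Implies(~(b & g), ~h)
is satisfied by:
  {g: True, b: True, h: False}
  {g: True, b: False, h: False}
  {b: True, g: False, h: False}
  {g: False, b: False, h: False}
  {g: True, h: True, b: True}


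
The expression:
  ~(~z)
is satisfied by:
  {z: True}


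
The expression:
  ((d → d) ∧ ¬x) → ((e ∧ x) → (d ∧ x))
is always true.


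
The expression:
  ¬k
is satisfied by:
  {k: False}


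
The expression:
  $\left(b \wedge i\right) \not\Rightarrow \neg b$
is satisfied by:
  {i: True, b: True}


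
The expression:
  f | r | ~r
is always true.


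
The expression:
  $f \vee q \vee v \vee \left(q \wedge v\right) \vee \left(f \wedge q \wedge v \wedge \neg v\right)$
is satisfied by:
  {q: True, v: True, f: True}
  {q: True, v: True, f: False}
  {q: True, f: True, v: False}
  {q: True, f: False, v: False}
  {v: True, f: True, q: False}
  {v: True, f: False, q: False}
  {f: True, v: False, q: False}


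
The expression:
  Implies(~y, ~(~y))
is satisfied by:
  {y: True}


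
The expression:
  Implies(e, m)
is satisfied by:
  {m: True, e: False}
  {e: False, m: False}
  {e: True, m: True}


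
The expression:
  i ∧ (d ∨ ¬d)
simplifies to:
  i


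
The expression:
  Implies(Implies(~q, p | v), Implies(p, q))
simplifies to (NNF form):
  q | ~p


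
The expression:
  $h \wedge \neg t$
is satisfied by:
  {h: True, t: False}


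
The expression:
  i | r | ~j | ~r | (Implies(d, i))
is always true.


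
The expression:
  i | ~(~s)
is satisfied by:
  {i: True, s: True}
  {i: True, s: False}
  {s: True, i: False}


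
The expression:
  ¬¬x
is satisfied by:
  {x: True}


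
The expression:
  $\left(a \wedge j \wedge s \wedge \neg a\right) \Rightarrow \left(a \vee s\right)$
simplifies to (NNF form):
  $\text{True}$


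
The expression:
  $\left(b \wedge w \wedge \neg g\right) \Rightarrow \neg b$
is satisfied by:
  {g: True, w: False, b: False}
  {w: False, b: False, g: False}
  {b: True, g: True, w: False}
  {b: True, w: False, g: False}
  {g: True, w: True, b: False}
  {w: True, g: False, b: False}
  {b: True, w: True, g: True}


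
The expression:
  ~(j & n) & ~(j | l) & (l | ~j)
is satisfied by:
  {l: False, j: False}


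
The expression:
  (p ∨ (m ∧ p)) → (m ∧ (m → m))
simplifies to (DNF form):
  m ∨ ¬p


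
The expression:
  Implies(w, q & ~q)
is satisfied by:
  {w: False}


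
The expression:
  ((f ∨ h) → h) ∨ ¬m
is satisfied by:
  {h: True, m: False, f: False}
  {m: False, f: False, h: False}
  {f: True, h: True, m: False}
  {f: True, m: False, h: False}
  {h: True, m: True, f: False}
  {m: True, h: False, f: False}
  {f: True, m: True, h: True}


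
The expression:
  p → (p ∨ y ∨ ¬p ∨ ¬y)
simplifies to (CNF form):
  True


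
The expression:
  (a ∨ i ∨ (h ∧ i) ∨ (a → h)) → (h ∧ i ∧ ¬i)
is never true.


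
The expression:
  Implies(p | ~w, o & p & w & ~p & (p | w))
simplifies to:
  w & ~p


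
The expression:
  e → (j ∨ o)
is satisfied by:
  {o: True, j: True, e: False}
  {o: True, j: False, e: False}
  {j: True, o: False, e: False}
  {o: False, j: False, e: False}
  {o: True, e: True, j: True}
  {o: True, e: True, j: False}
  {e: True, j: True, o: False}


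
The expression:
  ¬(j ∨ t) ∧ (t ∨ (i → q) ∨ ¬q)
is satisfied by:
  {t: False, j: False}


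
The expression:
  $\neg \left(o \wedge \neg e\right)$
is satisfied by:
  {e: True, o: False}
  {o: False, e: False}
  {o: True, e: True}


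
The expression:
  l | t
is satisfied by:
  {t: True, l: True}
  {t: True, l: False}
  {l: True, t: False}


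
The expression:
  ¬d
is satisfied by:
  {d: False}


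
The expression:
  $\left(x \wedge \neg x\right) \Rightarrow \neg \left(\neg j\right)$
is always true.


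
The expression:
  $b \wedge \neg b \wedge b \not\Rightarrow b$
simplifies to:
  $\text{False}$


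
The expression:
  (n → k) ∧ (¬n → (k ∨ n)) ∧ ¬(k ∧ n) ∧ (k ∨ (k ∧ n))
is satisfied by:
  {k: True, n: False}


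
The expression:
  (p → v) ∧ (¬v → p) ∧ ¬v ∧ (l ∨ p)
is never true.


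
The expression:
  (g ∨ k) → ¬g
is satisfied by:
  {g: False}


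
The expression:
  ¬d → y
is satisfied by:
  {y: True, d: True}
  {y: True, d: False}
  {d: True, y: False}


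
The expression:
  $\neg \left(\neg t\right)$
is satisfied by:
  {t: True}


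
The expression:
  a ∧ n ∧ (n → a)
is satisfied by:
  {a: True, n: True}


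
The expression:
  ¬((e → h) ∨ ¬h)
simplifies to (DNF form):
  False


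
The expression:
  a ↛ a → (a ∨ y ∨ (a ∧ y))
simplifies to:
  True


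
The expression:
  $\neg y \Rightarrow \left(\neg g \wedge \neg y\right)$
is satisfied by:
  {y: True, g: False}
  {g: False, y: False}
  {g: True, y: True}


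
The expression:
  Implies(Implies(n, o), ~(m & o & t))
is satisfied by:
  {o: False, m: False, t: False}
  {t: True, o: False, m: False}
  {m: True, o: False, t: False}
  {t: True, m: True, o: False}
  {o: True, t: False, m: False}
  {t: True, o: True, m: False}
  {m: True, o: True, t: False}


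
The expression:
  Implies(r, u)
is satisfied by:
  {u: True, r: False}
  {r: False, u: False}
  {r: True, u: True}


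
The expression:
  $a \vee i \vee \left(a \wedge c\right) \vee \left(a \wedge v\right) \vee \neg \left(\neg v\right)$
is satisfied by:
  {i: True, a: True, v: True}
  {i: True, a: True, v: False}
  {i: True, v: True, a: False}
  {i: True, v: False, a: False}
  {a: True, v: True, i: False}
  {a: True, v: False, i: False}
  {v: True, a: False, i: False}


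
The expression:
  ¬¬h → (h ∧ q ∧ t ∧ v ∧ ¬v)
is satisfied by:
  {h: False}


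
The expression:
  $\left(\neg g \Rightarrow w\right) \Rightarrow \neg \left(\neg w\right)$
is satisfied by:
  {w: True, g: False}
  {g: False, w: False}
  {g: True, w: True}


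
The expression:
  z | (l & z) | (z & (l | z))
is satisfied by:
  {z: True}


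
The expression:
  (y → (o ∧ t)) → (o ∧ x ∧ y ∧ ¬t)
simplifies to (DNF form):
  (y ∧ ¬o) ∨ (y ∧ ¬t)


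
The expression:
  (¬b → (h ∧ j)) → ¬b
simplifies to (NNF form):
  ¬b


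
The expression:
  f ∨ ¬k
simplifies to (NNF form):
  f ∨ ¬k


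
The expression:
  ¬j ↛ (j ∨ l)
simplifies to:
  ¬j ∧ ¬l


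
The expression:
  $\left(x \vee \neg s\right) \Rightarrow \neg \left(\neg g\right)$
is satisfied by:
  {g: True, s: True, x: False}
  {g: True, s: False, x: False}
  {x: True, g: True, s: True}
  {x: True, g: True, s: False}
  {s: True, x: False, g: False}


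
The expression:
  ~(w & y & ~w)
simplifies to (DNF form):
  True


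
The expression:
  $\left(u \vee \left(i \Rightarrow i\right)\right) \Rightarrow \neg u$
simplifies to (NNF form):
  $\neg u$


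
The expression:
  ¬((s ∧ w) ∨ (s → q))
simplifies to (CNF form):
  s ∧ ¬q ∧ ¬w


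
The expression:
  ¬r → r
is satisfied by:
  {r: True}


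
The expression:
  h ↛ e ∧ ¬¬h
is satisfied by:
  {h: True, e: False}


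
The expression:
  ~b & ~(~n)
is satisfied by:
  {n: True, b: False}


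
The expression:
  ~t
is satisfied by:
  {t: False}


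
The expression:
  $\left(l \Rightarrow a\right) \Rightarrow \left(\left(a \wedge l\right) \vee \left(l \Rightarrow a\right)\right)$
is always true.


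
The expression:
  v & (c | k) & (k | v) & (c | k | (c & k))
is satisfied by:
  {k: True, c: True, v: True}
  {k: True, v: True, c: False}
  {c: True, v: True, k: False}


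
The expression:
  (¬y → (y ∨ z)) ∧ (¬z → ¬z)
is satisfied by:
  {y: True, z: True}
  {y: True, z: False}
  {z: True, y: False}


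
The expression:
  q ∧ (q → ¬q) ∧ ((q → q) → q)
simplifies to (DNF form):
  False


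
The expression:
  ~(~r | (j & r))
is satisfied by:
  {r: True, j: False}


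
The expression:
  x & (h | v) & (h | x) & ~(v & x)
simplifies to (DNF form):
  h & x & ~v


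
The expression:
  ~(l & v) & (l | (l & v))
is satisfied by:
  {l: True, v: False}


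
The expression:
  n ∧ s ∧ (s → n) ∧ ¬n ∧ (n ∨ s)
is never true.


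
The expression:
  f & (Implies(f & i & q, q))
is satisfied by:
  {f: True}


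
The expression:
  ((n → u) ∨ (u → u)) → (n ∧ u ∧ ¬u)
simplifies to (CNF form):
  False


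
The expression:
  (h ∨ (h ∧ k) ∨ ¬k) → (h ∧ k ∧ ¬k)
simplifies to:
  k ∧ ¬h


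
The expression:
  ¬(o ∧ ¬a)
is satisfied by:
  {a: True, o: False}
  {o: False, a: False}
  {o: True, a: True}


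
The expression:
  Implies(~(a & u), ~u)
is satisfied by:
  {a: True, u: False}
  {u: False, a: False}
  {u: True, a: True}


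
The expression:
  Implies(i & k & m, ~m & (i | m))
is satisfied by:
  {k: False, m: False, i: False}
  {i: True, k: False, m: False}
  {m: True, k: False, i: False}
  {i: True, m: True, k: False}
  {k: True, i: False, m: False}
  {i: True, k: True, m: False}
  {m: True, k: True, i: False}


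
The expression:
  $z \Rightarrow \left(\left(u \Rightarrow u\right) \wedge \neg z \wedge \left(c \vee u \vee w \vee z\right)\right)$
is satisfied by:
  {z: False}


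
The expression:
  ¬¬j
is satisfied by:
  {j: True}


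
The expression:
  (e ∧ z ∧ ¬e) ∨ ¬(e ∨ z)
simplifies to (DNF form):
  ¬e ∧ ¬z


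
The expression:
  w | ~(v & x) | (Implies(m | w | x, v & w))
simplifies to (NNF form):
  w | ~v | ~x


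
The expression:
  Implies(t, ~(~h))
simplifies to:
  h | ~t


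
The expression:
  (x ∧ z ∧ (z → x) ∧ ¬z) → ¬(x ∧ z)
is always true.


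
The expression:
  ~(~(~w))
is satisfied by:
  {w: False}


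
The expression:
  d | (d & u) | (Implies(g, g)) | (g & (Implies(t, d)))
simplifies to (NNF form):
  True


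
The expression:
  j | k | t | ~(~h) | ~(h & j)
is always true.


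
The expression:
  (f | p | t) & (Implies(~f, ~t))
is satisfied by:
  {p: True, f: True, t: False}
  {f: True, t: False, p: False}
  {p: True, f: True, t: True}
  {f: True, t: True, p: False}
  {p: True, t: False, f: False}


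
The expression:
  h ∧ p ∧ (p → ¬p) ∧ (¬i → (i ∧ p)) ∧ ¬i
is never true.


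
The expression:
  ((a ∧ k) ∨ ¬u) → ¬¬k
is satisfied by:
  {k: True, u: True}
  {k: True, u: False}
  {u: True, k: False}


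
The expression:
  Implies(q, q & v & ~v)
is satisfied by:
  {q: False}


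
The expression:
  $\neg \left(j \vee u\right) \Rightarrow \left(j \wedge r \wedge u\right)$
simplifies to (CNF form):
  $j \vee u$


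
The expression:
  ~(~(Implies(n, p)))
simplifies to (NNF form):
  p | ~n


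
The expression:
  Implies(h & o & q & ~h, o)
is always true.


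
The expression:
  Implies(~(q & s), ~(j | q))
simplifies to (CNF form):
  (q | ~j) & (q | ~q) & (s | ~j) & (s | ~q)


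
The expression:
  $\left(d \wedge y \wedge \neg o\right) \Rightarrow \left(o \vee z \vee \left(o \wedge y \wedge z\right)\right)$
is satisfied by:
  {o: True, z: True, y: False, d: False}
  {o: True, z: False, y: False, d: False}
  {z: True, d: False, o: False, y: False}
  {d: False, z: False, o: False, y: False}
  {d: True, o: True, z: True, y: False}
  {d: True, o: True, z: False, y: False}
  {d: True, z: True, o: False, y: False}
  {d: True, z: False, o: False, y: False}
  {y: True, o: True, z: True, d: False}
  {y: True, o: True, z: False, d: False}
  {y: True, z: True, o: False, d: False}
  {y: True, z: False, o: False, d: False}
  {d: True, y: True, o: True, z: True}
  {d: True, y: True, o: True, z: False}
  {d: True, y: True, z: True, o: False}


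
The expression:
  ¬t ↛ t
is always true.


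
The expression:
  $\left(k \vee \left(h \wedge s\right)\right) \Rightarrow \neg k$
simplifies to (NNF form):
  $\neg k$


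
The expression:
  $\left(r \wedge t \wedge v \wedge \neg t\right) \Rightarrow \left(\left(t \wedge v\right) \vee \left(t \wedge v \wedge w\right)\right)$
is always true.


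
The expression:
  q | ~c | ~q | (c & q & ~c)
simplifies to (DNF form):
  True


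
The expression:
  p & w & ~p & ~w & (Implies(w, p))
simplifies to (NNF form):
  False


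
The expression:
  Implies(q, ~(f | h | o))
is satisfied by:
  {o: False, f: False, q: False, h: False}
  {h: True, o: False, f: False, q: False}
  {f: True, h: False, o: False, q: False}
  {h: True, f: True, o: False, q: False}
  {o: True, h: False, f: False, q: False}
  {h: True, o: True, f: False, q: False}
  {f: True, o: True, h: False, q: False}
  {h: True, f: True, o: True, q: False}
  {q: True, h: False, o: False, f: False}


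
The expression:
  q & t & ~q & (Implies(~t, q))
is never true.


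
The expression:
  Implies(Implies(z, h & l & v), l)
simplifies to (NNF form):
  l | z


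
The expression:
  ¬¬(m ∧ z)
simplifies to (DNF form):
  m ∧ z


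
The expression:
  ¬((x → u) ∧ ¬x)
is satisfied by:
  {x: True}


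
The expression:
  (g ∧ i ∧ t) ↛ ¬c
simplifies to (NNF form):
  c ∧ g ∧ i ∧ t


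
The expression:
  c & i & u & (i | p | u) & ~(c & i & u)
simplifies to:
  False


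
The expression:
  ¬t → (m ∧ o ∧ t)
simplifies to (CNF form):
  t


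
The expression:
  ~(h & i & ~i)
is always true.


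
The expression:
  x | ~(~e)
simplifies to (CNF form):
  e | x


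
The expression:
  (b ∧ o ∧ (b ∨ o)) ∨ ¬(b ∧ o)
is always true.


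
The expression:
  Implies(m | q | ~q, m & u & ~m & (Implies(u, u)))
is never true.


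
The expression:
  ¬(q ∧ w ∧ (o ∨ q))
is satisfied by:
  {w: False, q: False}
  {q: True, w: False}
  {w: True, q: False}


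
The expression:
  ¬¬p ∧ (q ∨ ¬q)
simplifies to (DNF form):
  p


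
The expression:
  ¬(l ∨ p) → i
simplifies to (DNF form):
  i ∨ l ∨ p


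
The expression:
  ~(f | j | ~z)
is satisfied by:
  {z: True, f: False, j: False}


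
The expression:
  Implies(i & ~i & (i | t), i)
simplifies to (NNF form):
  True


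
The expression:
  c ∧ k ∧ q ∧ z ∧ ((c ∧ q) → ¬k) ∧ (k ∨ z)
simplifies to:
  False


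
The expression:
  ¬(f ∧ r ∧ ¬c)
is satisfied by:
  {c: True, r: False, f: False}
  {c: False, r: False, f: False}
  {f: True, c: True, r: False}
  {f: True, c: False, r: False}
  {r: True, c: True, f: False}
  {r: True, c: False, f: False}
  {r: True, f: True, c: True}


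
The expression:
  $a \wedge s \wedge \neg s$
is never true.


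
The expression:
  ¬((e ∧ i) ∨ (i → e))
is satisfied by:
  {i: True, e: False}


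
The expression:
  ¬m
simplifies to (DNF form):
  ¬m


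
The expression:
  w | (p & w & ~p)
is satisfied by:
  {w: True}


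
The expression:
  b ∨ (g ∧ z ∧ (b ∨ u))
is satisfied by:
  {b: True, z: True, g: True, u: True}
  {b: True, z: True, g: True, u: False}
  {b: True, z: True, u: True, g: False}
  {b: True, z: True, u: False, g: False}
  {b: True, g: True, u: True, z: False}
  {b: True, g: True, u: False, z: False}
  {b: True, g: False, u: True, z: False}
  {b: True, g: False, u: False, z: False}
  {z: True, g: True, u: True, b: False}


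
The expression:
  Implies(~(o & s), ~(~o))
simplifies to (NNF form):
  o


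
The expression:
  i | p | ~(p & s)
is always true.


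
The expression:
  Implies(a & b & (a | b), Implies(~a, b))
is always true.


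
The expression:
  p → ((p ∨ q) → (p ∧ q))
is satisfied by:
  {q: True, p: False}
  {p: False, q: False}
  {p: True, q: True}


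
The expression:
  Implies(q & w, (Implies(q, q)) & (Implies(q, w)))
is always true.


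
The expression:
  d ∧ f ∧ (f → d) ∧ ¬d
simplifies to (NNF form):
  False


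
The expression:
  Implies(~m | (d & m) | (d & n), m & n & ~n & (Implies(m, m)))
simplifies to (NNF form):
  m & ~d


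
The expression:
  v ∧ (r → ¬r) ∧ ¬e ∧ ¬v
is never true.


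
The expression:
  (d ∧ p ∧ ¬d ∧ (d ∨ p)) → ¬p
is always true.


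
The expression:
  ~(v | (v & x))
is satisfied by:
  {v: False}


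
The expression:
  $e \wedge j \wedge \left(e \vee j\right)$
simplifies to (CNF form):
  $e \wedge j$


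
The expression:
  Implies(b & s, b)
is always true.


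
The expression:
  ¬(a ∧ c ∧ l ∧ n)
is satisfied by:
  {l: False, c: False, a: False, n: False}
  {n: True, l: False, c: False, a: False}
  {a: True, l: False, c: False, n: False}
  {n: True, a: True, l: False, c: False}
  {c: True, n: False, l: False, a: False}
  {n: True, c: True, l: False, a: False}
  {a: True, c: True, n: False, l: False}
  {n: True, a: True, c: True, l: False}
  {l: True, a: False, c: False, n: False}
  {n: True, l: True, a: False, c: False}
  {a: True, l: True, n: False, c: False}
  {n: True, a: True, l: True, c: False}
  {c: True, l: True, a: False, n: False}
  {n: True, c: True, l: True, a: False}
  {a: True, c: True, l: True, n: False}


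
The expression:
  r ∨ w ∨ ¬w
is always true.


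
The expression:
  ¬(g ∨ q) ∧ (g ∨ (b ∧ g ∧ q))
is never true.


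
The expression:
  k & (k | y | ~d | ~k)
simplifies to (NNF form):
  k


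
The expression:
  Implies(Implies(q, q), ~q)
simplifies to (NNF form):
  ~q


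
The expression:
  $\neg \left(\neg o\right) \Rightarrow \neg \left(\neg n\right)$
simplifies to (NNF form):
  $n \vee \neg o$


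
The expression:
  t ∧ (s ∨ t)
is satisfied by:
  {t: True}


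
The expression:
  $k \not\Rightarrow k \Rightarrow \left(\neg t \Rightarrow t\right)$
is always true.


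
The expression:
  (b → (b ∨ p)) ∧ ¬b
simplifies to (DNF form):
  ¬b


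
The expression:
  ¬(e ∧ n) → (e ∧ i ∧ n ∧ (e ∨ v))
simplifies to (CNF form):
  e ∧ n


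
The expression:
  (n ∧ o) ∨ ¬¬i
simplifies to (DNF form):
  i ∨ (n ∧ o)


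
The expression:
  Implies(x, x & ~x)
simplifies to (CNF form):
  ~x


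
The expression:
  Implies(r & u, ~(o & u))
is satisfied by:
  {u: False, o: False, r: False}
  {r: True, u: False, o: False}
  {o: True, u: False, r: False}
  {r: True, o: True, u: False}
  {u: True, r: False, o: False}
  {r: True, u: True, o: False}
  {o: True, u: True, r: False}


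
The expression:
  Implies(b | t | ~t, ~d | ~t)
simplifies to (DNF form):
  ~d | ~t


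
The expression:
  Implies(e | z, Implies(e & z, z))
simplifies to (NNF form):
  True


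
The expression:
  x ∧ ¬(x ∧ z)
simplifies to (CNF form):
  x ∧ ¬z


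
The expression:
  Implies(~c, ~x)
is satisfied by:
  {c: True, x: False}
  {x: False, c: False}
  {x: True, c: True}


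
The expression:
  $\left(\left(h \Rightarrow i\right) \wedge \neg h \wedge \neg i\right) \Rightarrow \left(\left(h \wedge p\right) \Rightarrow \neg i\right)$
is always true.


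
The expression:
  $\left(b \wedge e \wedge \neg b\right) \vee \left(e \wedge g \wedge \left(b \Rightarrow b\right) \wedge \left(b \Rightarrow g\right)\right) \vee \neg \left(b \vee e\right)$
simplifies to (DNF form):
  $\left(e \wedge g\right) \vee \left(\neg b \wedge \neg e\right)$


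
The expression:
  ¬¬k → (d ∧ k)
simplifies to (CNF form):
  d ∨ ¬k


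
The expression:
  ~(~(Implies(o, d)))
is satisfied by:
  {d: True, o: False}
  {o: False, d: False}
  {o: True, d: True}


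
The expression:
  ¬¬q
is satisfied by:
  {q: True}


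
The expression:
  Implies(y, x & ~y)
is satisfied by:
  {y: False}


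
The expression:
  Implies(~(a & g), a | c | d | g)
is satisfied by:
  {a: True, d: True, c: True, g: True}
  {a: True, d: True, c: True, g: False}
  {a: True, d: True, g: True, c: False}
  {a: True, d: True, g: False, c: False}
  {a: True, c: True, g: True, d: False}
  {a: True, c: True, g: False, d: False}
  {a: True, c: False, g: True, d: False}
  {a: True, c: False, g: False, d: False}
  {d: True, c: True, g: True, a: False}
  {d: True, c: True, g: False, a: False}
  {d: True, g: True, c: False, a: False}
  {d: True, g: False, c: False, a: False}
  {c: True, g: True, d: False, a: False}
  {c: True, d: False, g: False, a: False}
  {g: True, d: False, c: False, a: False}


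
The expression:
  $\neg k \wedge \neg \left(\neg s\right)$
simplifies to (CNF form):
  $s \wedge \neg k$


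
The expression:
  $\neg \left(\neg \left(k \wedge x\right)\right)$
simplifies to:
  $k \wedge x$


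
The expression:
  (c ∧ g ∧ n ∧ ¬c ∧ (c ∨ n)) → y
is always true.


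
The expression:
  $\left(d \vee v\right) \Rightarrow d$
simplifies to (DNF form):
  $d \vee \neg v$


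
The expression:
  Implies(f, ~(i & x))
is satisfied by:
  {x: False, i: False, f: False}
  {f: True, x: False, i: False}
  {i: True, x: False, f: False}
  {f: True, i: True, x: False}
  {x: True, f: False, i: False}
  {f: True, x: True, i: False}
  {i: True, x: True, f: False}


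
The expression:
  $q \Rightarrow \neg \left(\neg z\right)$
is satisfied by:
  {z: True, q: False}
  {q: False, z: False}
  {q: True, z: True}


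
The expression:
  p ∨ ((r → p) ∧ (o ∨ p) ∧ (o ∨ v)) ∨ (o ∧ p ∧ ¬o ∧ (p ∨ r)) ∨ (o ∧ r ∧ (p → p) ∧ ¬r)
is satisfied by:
  {o: True, p: True, r: False}
  {p: True, r: False, o: False}
  {o: True, p: True, r: True}
  {p: True, r: True, o: False}
  {o: True, r: False, p: False}


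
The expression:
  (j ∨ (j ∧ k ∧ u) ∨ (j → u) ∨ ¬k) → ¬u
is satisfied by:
  {u: False}


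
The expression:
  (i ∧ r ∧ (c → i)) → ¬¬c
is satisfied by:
  {c: True, i: False, r: False}
  {c: False, i: False, r: False}
  {r: True, c: True, i: False}
  {r: True, c: False, i: False}
  {i: True, c: True, r: False}
  {i: True, c: False, r: False}
  {i: True, r: True, c: True}


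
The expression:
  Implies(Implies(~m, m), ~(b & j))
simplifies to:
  ~b | ~j | ~m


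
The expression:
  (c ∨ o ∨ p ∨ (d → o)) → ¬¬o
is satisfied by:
  {o: True, d: True, c: False, p: False}
  {o: True, c: False, d: False, p: False}
  {o: True, p: True, d: True, c: False}
  {o: True, p: True, c: False, d: False}
  {o: True, d: True, c: True, p: False}
  {o: True, c: True, d: False, p: False}
  {o: True, p: True, c: True, d: True}
  {o: True, p: True, c: True, d: False}
  {d: True, p: False, c: False, o: False}


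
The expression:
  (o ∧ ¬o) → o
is always true.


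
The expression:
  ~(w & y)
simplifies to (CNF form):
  ~w | ~y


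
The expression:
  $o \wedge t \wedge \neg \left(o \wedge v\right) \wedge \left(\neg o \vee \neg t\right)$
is never true.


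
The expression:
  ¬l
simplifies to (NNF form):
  ¬l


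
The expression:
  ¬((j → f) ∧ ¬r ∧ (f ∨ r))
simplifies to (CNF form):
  r ∨ ¬f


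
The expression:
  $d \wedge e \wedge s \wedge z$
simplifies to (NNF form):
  $d \wedge e \wedge s \wedge z$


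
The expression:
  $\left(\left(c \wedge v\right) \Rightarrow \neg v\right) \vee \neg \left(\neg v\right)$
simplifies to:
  $\text{True}$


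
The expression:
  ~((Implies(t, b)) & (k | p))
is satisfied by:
  {t: True, k: False, p: False, b: False}
  {b: False, k: False, t: False, p: False}
  {b: True, t: True, k: False, p: False}
  {b: True, k: False, t: False, p: False}
  {p: True, t: True, b: False, k: False}
  {t: True, k: True, b: False, p: False}
  {p: True, t: True, k: True, b: False}


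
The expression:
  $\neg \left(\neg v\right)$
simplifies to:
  $v$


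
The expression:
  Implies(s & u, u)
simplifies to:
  True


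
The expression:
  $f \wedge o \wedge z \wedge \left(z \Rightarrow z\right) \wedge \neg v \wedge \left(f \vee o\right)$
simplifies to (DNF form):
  $f \wedge o \wedge z \wedge \neg v$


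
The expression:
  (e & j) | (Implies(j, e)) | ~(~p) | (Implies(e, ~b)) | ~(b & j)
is always true.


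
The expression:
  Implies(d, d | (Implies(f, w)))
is always true.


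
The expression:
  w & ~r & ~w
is never true.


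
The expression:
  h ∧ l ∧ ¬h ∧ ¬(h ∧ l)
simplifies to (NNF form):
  False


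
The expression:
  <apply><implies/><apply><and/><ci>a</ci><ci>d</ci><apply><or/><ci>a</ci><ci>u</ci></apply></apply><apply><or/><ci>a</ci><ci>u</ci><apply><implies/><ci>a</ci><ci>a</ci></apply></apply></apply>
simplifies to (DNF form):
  <true/>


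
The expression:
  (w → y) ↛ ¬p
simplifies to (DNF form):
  (p ∧ y) ∨ (p ∧ ¬w)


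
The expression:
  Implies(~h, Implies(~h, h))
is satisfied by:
  {h: True}


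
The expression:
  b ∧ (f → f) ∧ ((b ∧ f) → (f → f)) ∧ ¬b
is never true.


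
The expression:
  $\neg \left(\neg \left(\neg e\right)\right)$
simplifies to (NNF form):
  $\neg e$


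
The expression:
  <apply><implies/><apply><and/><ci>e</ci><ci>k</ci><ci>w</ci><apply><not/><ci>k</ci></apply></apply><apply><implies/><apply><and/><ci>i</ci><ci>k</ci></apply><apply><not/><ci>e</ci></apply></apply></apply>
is always true.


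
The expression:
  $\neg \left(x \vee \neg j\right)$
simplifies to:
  $j \wedge \neg x$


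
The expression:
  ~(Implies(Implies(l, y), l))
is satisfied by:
  {l: False}


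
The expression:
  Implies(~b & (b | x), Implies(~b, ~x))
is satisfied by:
  {b: True, x: False}
  {x: False, b: False}
  {x: True, b: True}


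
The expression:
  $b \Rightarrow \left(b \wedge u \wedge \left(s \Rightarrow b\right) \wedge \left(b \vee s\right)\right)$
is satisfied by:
  {u: True, b: False}
  {b: False, u: False}
  {b: True, u: True}


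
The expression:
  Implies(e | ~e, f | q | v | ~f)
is always true.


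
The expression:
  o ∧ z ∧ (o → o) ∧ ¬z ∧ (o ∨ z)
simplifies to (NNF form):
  False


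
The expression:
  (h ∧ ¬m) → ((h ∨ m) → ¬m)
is always true.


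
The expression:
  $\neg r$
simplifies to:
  $\neg r$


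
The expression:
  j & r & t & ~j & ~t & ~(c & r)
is never true.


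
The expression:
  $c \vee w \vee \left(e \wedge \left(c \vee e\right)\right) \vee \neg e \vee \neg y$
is always true.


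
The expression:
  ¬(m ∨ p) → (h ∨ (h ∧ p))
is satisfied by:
  {p: True, m: True, h: True}
  {p: True, m: True, h: False}
  {p: True, h: True, m: False}
  {p: True, h: False, m: False}
  {m: True, h: True, p: False}
  {m: True, h: False, p: False}
  {h: True, m: False, p: False}


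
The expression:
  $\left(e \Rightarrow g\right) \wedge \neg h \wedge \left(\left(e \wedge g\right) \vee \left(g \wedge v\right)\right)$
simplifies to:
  $g \wedge \neg h \wedge \left(e \vee v\right)$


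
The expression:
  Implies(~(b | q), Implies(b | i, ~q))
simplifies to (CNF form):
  True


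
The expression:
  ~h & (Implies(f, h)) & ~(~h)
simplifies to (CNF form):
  False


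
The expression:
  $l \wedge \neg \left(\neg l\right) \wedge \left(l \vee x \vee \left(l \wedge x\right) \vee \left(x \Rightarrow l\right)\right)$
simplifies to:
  $l$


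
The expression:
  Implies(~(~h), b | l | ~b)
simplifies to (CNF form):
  True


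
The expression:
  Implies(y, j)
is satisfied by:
  {j: True, y: False}
  {y: False, j: False}
  {y: True, j: True}


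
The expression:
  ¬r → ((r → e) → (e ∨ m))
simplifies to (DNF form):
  e ∨ m ∨ r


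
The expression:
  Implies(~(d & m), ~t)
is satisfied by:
  {d: True, m: True, t: False}
  {d: True, m: False, t: False}
  {m: True, d: False, t: False}
  {d: False, m: False, t: False}
  {d: True, t: True, m: True}


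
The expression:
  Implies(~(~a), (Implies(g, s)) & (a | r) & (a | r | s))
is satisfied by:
  {s: True, g: False, a: False}
  {g: False, a: False, s: False}
  {a: True, s: True, g: False}
  {a: True, g: False, s: False}
  {s: True, g: True, a: False}
  {g: True, s: False, a: False}
  {a: True, g: True, s: True}


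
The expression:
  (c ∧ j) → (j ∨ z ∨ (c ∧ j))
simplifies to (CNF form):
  True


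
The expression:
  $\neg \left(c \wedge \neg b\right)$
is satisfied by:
  {b: True, c: False}
  {c: False, b: False}
  {c: True, b: True}


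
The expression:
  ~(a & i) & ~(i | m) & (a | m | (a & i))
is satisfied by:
  {a: True, i: False, m: False}


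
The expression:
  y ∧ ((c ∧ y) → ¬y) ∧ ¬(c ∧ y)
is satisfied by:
  {y: True, c: False}


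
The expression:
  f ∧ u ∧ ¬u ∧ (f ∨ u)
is never true.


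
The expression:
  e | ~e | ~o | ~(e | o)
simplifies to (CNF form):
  True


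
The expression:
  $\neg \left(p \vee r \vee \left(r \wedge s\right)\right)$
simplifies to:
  $\neg p \wedge \neg r$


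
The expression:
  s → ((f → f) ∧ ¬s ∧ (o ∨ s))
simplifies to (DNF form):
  ¬s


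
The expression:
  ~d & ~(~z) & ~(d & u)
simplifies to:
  z & ~d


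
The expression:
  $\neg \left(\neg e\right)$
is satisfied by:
  {e: True}


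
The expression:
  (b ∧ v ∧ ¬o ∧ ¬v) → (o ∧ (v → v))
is always true.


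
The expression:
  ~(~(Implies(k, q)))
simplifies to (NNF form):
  q | ~k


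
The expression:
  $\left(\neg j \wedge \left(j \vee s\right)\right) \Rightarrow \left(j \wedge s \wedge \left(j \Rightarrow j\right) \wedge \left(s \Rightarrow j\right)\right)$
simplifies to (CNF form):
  $j \vee \neg s$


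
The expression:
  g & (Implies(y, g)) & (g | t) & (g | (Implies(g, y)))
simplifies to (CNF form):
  g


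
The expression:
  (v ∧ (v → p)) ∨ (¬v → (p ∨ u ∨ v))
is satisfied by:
  {u: True, v: True, p: True}
  {u: True, v: True, p: False}
  {u: True, p: True, v: False}
  {u: True, p: False, v: False}
  {v: True, p: True, u: False}
  {v: True, p: False, u: False}
  {p: True, v: False, u: False}


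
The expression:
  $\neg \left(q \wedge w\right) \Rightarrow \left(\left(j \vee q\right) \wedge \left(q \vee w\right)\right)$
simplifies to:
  $q \vee \left(j \wedge w\right)$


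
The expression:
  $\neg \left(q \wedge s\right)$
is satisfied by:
  {s: False, q: False}
  {q: True, s: False}
  {s: True, q: False}


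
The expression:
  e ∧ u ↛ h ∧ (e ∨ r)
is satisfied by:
  {e: True, u: True, h: False}


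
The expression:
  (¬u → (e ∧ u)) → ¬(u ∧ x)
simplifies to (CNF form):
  ¬u ∨ ¬x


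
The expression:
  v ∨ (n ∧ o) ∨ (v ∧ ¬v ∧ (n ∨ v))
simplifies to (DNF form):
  v ∨ (n ∧ o)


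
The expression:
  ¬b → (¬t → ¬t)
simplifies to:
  True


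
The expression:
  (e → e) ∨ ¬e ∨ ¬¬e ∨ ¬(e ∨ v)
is always true.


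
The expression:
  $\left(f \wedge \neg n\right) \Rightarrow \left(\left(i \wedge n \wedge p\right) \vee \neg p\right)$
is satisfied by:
  {n: True, p: False, f: False}
  {p: False, f: False, n: False}
  {f: True, n: True, p: False}
  {f: True, p: False, n: False}
  {n: True, p: True, f: False}
  {p: True, n: False, f: False}
  {f: True, p: True, n: True}


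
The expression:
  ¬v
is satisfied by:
  {v: False}


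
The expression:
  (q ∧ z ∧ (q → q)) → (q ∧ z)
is always true.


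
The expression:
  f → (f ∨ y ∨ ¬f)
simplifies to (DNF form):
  True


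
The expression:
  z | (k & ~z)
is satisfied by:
  {k: True, z: True}
  {k: True, z: False}
  {z: True, k: False}


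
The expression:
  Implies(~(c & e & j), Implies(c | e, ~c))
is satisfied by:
  {e: True, j: True, c: False}
  {e: True, j: False, c: False}
  {j: True, e: False, c: False}
  {e: False, j: False, c: False}
  {e: True, c: True, j: True}


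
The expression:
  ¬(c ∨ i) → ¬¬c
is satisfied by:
  {i: True, c: True}
  {i: True, c: False}
  {c: True, i: False}


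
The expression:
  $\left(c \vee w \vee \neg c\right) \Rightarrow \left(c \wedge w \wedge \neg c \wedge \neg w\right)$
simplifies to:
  $\text{False}$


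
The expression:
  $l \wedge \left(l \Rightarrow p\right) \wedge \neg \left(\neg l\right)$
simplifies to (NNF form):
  $l \wedge p$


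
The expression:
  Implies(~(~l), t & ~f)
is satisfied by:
  {t: True, f: False, l: False}
  {f: False, l: False, t: False}
  {t: True, f: True, l: False}
  {f: True, t: False, l: False}
  {l: True, t: True, f: False}


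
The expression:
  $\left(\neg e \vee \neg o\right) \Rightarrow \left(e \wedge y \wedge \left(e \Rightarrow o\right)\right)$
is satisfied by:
  {e: True, o: True}


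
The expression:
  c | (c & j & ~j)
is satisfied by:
  {c: True}


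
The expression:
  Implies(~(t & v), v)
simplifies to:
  v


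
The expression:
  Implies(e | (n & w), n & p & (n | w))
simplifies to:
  (n & p) | (~e & ~n) | (~e & ~w)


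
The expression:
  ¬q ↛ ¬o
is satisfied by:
  {o: True, q: False}


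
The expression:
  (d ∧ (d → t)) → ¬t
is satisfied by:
  {t: False, d: False}
  {d: True, t: False}
  {t: True, d: False}


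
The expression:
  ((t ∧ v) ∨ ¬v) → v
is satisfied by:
  {v: True}


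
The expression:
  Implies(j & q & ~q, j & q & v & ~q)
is always true.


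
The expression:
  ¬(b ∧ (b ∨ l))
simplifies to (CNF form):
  ¬b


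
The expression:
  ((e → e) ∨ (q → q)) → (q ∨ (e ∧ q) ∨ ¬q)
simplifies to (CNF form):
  True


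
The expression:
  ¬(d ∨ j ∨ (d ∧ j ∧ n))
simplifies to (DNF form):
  ¬d ∧ ¬j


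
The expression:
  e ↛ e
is never true.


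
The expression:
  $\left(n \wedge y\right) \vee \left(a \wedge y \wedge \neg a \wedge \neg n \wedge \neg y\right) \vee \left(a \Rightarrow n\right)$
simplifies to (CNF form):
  $n \vee \neg a$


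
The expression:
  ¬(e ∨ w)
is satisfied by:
  {e: False, w: False}


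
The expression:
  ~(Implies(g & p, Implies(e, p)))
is never true.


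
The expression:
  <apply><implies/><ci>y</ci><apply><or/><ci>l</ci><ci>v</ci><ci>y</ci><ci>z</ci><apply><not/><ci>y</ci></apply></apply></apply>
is always true.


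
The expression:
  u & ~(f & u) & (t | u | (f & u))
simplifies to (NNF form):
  u & ~f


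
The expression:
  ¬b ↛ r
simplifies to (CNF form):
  ¬b ∧ ¬r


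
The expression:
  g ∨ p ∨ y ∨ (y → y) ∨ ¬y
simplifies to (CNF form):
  True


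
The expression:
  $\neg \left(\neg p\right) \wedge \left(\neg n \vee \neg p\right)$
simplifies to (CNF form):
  $p \wedge \neg n$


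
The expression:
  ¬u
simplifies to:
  ¬u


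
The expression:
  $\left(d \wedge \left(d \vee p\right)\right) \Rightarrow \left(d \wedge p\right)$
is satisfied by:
  {p: True, d: False}
  {d: False, p: False}
  {d: True, p: True}


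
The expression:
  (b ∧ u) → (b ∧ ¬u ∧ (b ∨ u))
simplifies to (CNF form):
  ¬b ∨ ¬u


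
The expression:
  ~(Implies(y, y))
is never true.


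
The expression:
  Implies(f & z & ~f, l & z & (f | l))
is always true.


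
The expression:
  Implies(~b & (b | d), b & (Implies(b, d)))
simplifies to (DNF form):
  b | ~d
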